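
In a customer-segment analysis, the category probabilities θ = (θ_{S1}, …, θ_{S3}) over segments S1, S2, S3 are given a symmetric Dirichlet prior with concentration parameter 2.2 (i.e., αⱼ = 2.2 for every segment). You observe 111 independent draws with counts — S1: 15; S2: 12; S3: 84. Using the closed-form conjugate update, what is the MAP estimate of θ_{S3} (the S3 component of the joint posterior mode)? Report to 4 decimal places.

0.7435

The Dirichlet prior is conjugate to the Multinomial likelihood: each posterior αⱼ = prior αⱼ + observed count nⱼ.
Posterior concentration: (17.2, 14.2, 86.2), total = 117.6.
Joint mode component: (α_{S3}−1)/(Σα−K) = 85.2/114.6 = 0.7435.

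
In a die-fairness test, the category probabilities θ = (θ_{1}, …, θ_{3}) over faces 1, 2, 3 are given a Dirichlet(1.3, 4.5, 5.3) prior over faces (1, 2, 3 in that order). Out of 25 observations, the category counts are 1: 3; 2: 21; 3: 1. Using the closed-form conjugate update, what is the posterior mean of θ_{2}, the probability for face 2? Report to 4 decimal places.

0.7064

The Dirichlet prior is conjugate to the Multinomial likelihood: each posterior αⱼ = prior αⱼ + observed count nⱼ.
Posterior concentration: (4.3, 25.5, 6.3), total = 36.1.
E[θ_{2}|data] = α_{2}/Σα = 25.5/36.1 = 0.7064.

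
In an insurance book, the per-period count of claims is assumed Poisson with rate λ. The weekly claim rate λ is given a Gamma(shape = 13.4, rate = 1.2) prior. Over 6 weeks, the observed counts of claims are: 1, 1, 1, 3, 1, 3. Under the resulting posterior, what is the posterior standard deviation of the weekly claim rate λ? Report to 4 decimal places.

With a Gamma(shape α, rate β) prior, the Poisson likelihood is conjugate: the posterior is Gamma(α + ΣXᵢ, β + n).
Sum of counts S = 10 over n = 6 weeks.
Posterior: Gamma(α+S, β+n) = Gamma(13.4+10, 1.2+6) = Gamma(23.4, 7.2).
SD = √α/β = √23.4/7.2 = 0.6719.

0.6719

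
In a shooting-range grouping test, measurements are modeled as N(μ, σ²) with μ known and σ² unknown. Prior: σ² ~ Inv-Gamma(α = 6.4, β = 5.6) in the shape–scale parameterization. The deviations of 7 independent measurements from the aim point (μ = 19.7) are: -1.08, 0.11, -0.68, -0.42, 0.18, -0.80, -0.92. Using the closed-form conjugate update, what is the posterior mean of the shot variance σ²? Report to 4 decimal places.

With known mean μ and an Inverse-Gamma(α, β) prior on σ², the Normal likelihood is conjugate: posterior is Inv-Gamma(α + n/2, β + Σ(xᵢ−μ)²/2).
Σ(xᵢ−μ)² = (-1.08)² + (0.11)² + (-0.68)² + (-0.42)² + (0.18)² + (-0.80)² + (-0.92)² = 3.3361.
Posterior: Inv-Gamma(6.4 + 7/2, 5.6 + 3.3361/2) = Inv-Gamma(9.90, 7.26805).
E[σ²|data] = β/(α−1) = 7.26805/8.90 = 0.8166.

0.8166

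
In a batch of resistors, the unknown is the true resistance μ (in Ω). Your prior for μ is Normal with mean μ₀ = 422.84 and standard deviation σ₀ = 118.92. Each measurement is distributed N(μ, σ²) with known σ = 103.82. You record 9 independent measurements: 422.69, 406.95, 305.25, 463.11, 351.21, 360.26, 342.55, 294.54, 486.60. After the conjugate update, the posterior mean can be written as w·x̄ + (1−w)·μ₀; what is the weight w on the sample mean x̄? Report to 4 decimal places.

0.9219

For Normal data with known variance σ², a Normal(μ₀, σ₀²) prior on μ is conjugate. Posterior precision = 1/σ₀² + n/σ²; posterior mean is the precision-weighted average of μ₀ and x̄.
σ₀² = 118.92² = 14141.9664, σ² = 103.82² = 10778.5924. Prior precision 1/σ₀² = 1/14141.9664; data precision n/σ² = 9/10778.5924.
w = (n/σ²)/(1/σ₀² + n/σ²) = n·σ₀²/(σ² + n·σ₀²) = 9·14141.9664/(10778.5924 + 9·14141.9664) = 127277.6976/138056.29 = 0.9219.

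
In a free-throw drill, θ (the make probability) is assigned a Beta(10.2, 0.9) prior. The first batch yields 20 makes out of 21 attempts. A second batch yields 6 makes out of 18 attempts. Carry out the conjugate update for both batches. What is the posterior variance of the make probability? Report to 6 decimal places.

The Beta prior is conjugate to a Binomial/Bernoulli likelihood; the update adds successes to α and failures to β.
After batch 1: Beta(10.2+20, 0.9+1) = Beta(30.2, 1.9).
After batch 2: Beta(30.2+6, 1.9+12) = Beta(36.2, 13.9).
Var = αβ/((α+β)²(α+β+1)) = 36.2·13.9/(50.1²·51.1) = 0.003923.

0.003923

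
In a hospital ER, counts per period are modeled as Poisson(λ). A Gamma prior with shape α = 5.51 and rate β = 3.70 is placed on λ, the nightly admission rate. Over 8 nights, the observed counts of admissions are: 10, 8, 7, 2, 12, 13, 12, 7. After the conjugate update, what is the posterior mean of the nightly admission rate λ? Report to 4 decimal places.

6.5393

With a Gamma(shape α, rate β) prior, the Poisson likelihood is conjugate: the posterior is Gamma(α + ΣXᵢ, β + n).
Sum of counts S = 71 over n = 8 nights.
Posterior: Gamma(α+S, β+n) = Gamma(5.51+71, 3.70+8) = Gamma(76.51, 11.70).
Posterior mean = α/β = 76.51/11.70 = 6.5393.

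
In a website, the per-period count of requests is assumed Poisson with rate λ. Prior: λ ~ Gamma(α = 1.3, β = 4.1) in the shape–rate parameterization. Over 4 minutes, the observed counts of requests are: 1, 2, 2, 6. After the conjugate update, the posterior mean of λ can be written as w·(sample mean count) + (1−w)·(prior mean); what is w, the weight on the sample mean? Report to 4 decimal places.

With a Gamma(shape α, rate β) prior, the Poisson likelihood is conjugate: the posterior is Gamma(α + ΣXᵢ, β + n).
Posterior mean = (α₀+S)/(β₀+n) = [n/(β₀+n)]·(S/n) + [β₀/(β₀+n)]·(α₀/β₀), so only n and β₀ enter the weight.
Weight on data w = n/(β₀+n) = 4/(4.1+4) = 4/8.1 = 0.4938.

0.4938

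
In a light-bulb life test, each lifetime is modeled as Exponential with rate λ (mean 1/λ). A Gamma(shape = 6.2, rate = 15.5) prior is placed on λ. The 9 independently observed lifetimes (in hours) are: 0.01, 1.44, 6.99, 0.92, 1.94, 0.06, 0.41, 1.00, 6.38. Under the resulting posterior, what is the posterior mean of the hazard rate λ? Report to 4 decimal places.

0.4387

With a Gamma(shape α, rate β) prior on the exponential rate λ, the posterior after n observations with total T = Σxᵢ is Gamma(α+n, β+T).
Sum of observations T = 19.15 hours; n = 9.
Posterior: Gamma(6.2+9, 15.5+19.15) = Gamma(15.2, 34.65).
Posterior mean of λ = α/β = 15.2/34.65 = 0.4387.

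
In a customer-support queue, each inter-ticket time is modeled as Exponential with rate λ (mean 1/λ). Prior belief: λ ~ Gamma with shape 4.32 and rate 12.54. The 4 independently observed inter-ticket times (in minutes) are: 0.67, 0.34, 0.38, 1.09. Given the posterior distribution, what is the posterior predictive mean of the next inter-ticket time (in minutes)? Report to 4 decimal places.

With a Gamma(shape α, rate β) prior on the exponential rate λ, the posterior after n observations with total T = Σxᵢ is Gamma(α+n, β+T).
Sum of observations T = 2.48 minutes; n = 4.
Posterior: Gamma(4.32+4, 12.54+2.48) = Gamma(8.32, 15.02).
The predictive distribution for the next observation is Lomax; its mean is β/(α−1) = 15.02/7.32 = 2.0519.

2.0519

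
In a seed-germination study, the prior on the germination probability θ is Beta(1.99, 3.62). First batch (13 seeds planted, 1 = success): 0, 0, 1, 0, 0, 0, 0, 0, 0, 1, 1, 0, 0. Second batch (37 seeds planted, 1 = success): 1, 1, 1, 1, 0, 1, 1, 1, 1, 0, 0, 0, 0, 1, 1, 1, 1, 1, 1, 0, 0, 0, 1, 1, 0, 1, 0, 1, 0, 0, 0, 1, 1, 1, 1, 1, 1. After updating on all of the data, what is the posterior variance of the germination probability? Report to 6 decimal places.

0.004408

The Beta prior is conjugate to a Binomial/Bernoulli likelihood; the update adds successes to α and failures to β.
After batch 1: Beta(1.99+3, 3.62+10) = Beta(4.99, 13.62).
After batch 2: Beta(4.99+24, 13.62+13) = Beta(28.99, 26.62).
Var = αβ/((α+β)²(α+β+1)) = 28.99·26.62/(55.61²·56.61) = 0.004408.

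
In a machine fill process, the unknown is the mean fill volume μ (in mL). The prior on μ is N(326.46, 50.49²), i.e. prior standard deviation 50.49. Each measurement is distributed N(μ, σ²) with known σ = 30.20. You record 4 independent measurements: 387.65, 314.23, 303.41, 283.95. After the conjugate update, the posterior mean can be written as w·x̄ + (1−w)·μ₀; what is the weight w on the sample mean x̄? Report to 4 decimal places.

For Normal data with known variance σ², a Normal(μ₀, σ₀²) prior on μ is conjugate. Posterior precision = 1/σ₀² + n/σ²; posterior mean is the precision-weighted average of μ₀ and x̄.
σ₀² = 50.49² = 2549.2401, σ² = 30.20² = 912.04. Prior precision 1/σ₀² = 1/2549.2401; data precision n/σ² = 4/912.04.
w = (n/σ²)/(1/σ₀² + n/σ²) = n·σ₀²/(σ² + n·σ₀²) = 4·2549.2401/(912.04 + 4·2549.2401) = 10196.9604/11109.0004 = 0.9179.

0.9179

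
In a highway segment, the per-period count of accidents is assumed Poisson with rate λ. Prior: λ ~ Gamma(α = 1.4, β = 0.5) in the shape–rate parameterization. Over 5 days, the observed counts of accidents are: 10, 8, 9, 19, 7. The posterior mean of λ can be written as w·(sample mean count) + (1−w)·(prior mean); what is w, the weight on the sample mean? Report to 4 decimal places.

With a Gamma(shape α, rate β) prior, the Poisson likelihood is conjugate: the posterior is Gamma(α + ΣXᵢ, β + n).
Posterior mean = (α₀+S)/(β₀+n) = [n/(β₀+n)]·(S/n) + [β₀/(β₀+n)]·(α₀/β₀), so only n and β₀ enter the weight.
Weight on data w = n/(β₀+n) = 5/(0.5+5) = 5/5.5 = 0.9091.

0.9091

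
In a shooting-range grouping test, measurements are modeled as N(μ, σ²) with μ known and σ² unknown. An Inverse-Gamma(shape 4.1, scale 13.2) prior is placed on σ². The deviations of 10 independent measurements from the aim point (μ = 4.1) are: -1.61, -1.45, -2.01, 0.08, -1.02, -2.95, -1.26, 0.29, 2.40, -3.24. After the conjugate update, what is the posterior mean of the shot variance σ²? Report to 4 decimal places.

3.8774

With known mean μ and an Inverse-Gamma(α, β) prior on σ², the Normal likelihood is conjugate: posterior is Inv-Gamma(α + n/2, β + Σ(xᵢ−μ)²/2).
Σ(xᵢ−μ)² = (-1.61)² + (-1.45)² + (-2.01)² + (0.08)² + (-1.02)² + (-2.95)² + (-1.26)² + (0.29)² + (2.40)² + (-3.24)² = 36.4133.
Posterior: Inv-Gamma(4.1 + 10/2, 13.2 + 36.4133/2) = Inv-Gamma(9.10, 31.40665).
E[σ²|data] = β/(α−1) = 31.40665/8.10 = 3.8774.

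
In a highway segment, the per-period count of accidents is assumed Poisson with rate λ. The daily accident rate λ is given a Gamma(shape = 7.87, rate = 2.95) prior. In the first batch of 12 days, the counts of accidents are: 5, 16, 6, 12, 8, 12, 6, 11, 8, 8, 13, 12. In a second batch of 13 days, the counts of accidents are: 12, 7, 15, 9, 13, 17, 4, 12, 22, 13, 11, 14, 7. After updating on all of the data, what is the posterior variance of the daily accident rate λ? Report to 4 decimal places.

With a Gamma(shape α, rate β) prior, the Poisson likelihood is conjugate: the posterior is Gamma(α + ΣXᵢ, β + n).
Batch 1: sum of counts S = 117 over n = 12 days.
After batch 1: Gamma(α+S, β+n) = Gamma(7.87+117, 2.95+12) = Gamma(124.87, 14.95).
Batch 2: sum of counts S = 156 over n = 13 days.
After batch 2: Gamma(α+S, β+n) = Gamma(124.87+156, 14.95+13) = Gamma(280.87, 27.95).
Var = α/β² = 280.87/27.95² = 0.3595.

0.3595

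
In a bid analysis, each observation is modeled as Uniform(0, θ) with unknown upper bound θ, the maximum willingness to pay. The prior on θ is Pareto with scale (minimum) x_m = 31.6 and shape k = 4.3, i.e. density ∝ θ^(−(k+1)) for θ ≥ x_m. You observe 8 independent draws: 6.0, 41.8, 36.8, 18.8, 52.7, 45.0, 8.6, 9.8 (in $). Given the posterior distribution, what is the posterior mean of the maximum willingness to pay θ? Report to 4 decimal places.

57.3637

A Pareto(scale x_m, shape k) prior on the upper bound θ of Uniform(0, θ) is conjugate: posterior is Pareto(max(x_m, max xᵢ), k + n).
Sample maximum = 52.7; prior scale x_m = 31.6 → posterior scale = max = 52.7.
Posterior shape = 4.3 + 8 = 12.3.
E[θ|data] = k·x_m/(k−1) = 12.3·52.7/11.3 = 57.3637.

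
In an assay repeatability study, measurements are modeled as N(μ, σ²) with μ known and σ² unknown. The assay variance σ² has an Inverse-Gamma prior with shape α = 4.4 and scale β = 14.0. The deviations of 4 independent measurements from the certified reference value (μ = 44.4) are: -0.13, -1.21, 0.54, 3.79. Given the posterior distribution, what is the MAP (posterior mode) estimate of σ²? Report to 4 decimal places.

With known mean μ and an Inverse-Gamma(α, β) prior on σ², the Normal likelihood is conjugate: posterior is Inv-Gamma(α + n/2, β + Σ(xᵢ−μ)²/2).
Σ(xᵢ−μ)² = (-0.13)² + (-1.21)² + (0.54)² + (3.79)² = 16.1367.
Posterior: Inv-Gamma(4.4 + 4/2, 14.0 + 16.1367/2) = Inv-Gamma(6.40, 22.06835).
Mode = β/(α+1) = 22.06835/7.40 = 2.9822.

2.9822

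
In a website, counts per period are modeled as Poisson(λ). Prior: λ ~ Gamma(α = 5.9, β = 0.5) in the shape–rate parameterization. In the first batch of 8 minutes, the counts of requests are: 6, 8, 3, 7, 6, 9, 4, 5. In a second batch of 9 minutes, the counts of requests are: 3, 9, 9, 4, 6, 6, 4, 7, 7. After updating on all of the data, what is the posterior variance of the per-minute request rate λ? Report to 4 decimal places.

0.3556

With a Gamma(shape α, rate β) prior, the Poisson likelihood is conjugate: the posterior is Gamma(α + ΣXᵢ, β + n).
Batch 1: sum of counts S = 48 over n = 8 minutes.
After batch 1: Gamma(α+S, β+n) = Gamma(5.9+48, 0.5+8) = Gamma(53.9, 8.5).
Batch 2: sum of counts S = 55 over n = 9 minutes.
After batch 2: Gamma(α+S, β+n) = Gamma(53.9+55, 8.5+9) = Gamma(108.9, 17.5).
Var = α/β² = 108.9/17.5² = 0.3556.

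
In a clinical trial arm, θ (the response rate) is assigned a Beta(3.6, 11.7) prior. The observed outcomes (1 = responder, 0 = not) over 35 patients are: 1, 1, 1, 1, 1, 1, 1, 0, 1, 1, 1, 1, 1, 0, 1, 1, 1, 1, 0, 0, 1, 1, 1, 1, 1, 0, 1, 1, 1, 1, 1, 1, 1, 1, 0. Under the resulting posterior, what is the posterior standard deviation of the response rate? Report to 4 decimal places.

0.0667

The Beta prior is conjugate to a Binomial/Bernoulli likelihood; the update adds successes to α and failures to β.
Posterior: Beta(α+k, β+n−k) = Beta(3.6+29, 11.7+6) = Beta(32.6, 17.7).
Var = αβ/((α+β)²(α+β+1)) = 32.6·17.7/(50.3²·51.3) = 0.00444567; SD = √0.00444567 = 0.0667.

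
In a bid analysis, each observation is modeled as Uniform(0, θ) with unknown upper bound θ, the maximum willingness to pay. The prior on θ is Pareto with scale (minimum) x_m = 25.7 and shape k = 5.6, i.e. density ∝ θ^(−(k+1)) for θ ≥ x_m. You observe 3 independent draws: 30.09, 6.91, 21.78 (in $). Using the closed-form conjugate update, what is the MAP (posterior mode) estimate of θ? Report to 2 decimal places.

A Pareto(scale x_m, shape k) prior on the upper bound θ of Uniform(0, θ) is conjugate: posterior is Pareto(max(x_m, max xᵢ), k + n).
Sample maximum = 30.09; prior scale x_m = 25.7 → posterior scale = max = 30.09.
Posterior shape = 5.6 + 3 = 8.6.
The Pareto density is decreasing on [x_m, ∞), so the mode is x_m = 30.09.

30.09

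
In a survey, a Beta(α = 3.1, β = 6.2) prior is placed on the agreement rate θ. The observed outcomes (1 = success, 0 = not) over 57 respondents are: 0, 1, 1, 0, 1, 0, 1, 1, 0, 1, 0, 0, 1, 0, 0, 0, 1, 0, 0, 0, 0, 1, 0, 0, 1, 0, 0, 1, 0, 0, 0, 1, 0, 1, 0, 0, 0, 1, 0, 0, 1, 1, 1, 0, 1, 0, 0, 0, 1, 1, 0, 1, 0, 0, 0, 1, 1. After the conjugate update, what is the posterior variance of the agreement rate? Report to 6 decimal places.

The Beta prior is conjugate to a Binomial/Bernoulli likelihood; the update adds successes to α and failures to β.
Posterior: Beta(α+k, β+n−k) = Beta(3.1+23, 6.2+34) = Beta(26.1, 40.2).
Var = αβ/((α+β)²(α+β+1)) = 26.1·40.2/(66.3²·67.3) = 0.003547.

0.003547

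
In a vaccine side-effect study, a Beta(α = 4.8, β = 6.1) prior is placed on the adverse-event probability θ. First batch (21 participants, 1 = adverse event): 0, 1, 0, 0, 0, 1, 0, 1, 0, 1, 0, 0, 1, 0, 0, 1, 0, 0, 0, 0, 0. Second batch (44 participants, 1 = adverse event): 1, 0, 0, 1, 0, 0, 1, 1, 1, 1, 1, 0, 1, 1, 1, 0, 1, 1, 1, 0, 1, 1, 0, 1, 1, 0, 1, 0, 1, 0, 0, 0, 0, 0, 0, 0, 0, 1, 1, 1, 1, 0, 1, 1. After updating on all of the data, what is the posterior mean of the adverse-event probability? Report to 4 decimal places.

The Beta prior is conjugate to a Binomial/Bernoulli likelihood; the update adds successes to α and failures to β.
After batch 1: Beta(4.8+6, 6.1+15) = Beta(10.8, 21.1).
After batch 2: Beta(10.8+25, 21.1+19) = Beta(35.8, 40.1).
Posterior mean = α/(α+β) = 35.8/75.9 = 0.4717.

0.4717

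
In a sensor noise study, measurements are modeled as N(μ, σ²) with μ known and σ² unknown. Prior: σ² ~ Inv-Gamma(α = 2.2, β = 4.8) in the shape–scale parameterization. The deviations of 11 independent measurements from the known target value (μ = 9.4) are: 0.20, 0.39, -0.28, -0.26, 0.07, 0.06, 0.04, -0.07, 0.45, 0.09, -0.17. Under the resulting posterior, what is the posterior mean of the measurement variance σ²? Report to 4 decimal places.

With known mean μ and an Inverse-Gamma(α, β) prior on σ², the Normal likelihood is conjugate: posterior is Inv-Gamma(α + n/2, β + Σ(xᵢ−μ)²/2).
Σ(xᵢ−μ)² = (0.20)² + (0.39)² + (-0.28)² + (-0.26)² + (0.07)² + (0.06)² + (0.04)² + (-0.07)² + (0.45)² + (0.09)² + (-0.17)² = 0.5926.
Posterior: Inv-Gamma(2.2 + 11/2, 4.8 + 0.5926/2) = Inv-Gamma(7.70, 5.09630).
E[σ²|data] = β/(α−1) = 5.09630/6.70 = 0.7606.

0.7606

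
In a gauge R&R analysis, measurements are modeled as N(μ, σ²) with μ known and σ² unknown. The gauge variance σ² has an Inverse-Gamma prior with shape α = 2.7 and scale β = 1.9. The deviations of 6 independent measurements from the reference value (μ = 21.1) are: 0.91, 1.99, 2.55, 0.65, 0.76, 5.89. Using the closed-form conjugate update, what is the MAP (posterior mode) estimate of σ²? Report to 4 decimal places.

With known mean μ and an Inverse-Gamma(α, β) prior on σ², the Normal likelihood is conjugate: posterior is Inv-Gamma(α + n/2, β + Σ(xᵢ−μ)²/2).
Σ(xᵢ−μ)² = (0.91)² + (1.99)² + (2.55)² + (0.65)² + (0.76)² + (5.89)² = 46.9829.
Posterior: Inv-Gamma(2.7 + 6/2, 1.9 + 46.9829/2) = Inv-Gamma(5.70, 25.39145).
Mode = β/(α+1) = 25.39145/6.70 = 3.7898.

3.7898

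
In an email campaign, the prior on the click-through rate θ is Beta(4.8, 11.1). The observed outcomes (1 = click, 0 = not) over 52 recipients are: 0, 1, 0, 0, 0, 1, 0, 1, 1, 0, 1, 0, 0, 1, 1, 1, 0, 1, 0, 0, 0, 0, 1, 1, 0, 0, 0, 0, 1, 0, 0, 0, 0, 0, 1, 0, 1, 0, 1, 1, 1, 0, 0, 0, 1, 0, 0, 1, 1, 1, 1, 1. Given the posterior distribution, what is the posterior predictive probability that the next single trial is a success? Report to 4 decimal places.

0.4094

The Beta prior is conjugate to a Binomial/Bernoulli likelihood; the update adds successes to α and failures to β.
Posterior: Beta(α+k, β+n−k) = Beta(4.8+23, 11.1+29) = Beta(27.8, 40.1).
For a single future Bernoulli trial, P(success | data) = α/(α+β) = 0.4094.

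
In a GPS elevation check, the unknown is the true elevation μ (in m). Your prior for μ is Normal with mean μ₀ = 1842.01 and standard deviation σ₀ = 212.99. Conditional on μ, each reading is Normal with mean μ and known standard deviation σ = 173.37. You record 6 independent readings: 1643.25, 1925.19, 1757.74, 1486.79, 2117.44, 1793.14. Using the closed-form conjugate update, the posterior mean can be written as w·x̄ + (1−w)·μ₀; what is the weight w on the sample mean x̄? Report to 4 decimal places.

For Normal data with known variance σ², a Normal(μ₀, σ₀²) prior on μ is conjugate. Posterior precision = 1/σ₀² + n/σ²; posterior mean is the precision-weighted average of μ₀ and x̄.
σ₀² = 212.99² = 45364.7401, σ² = 173.37² = 30057.1569. Prior precision 1/σ₀² = 1/45364.7401; data precision n/σ² = 6/30057.1569.
w = (n/σ²)/(1/σ₀² + n/σ²) = n·σ₀²/(σ² + n·σ₀²) = 6·45364.7401/(30057.1569 + 6·45364.7401) = 272188.4406/302245.5975 = 0.9006.

0.9006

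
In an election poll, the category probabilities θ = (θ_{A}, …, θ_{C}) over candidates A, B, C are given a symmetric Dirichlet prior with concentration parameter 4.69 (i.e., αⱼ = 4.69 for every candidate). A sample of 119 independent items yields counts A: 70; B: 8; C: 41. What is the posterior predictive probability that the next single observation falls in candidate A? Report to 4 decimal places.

0.5613

The Dirichlet prior is conjugate to the Multinomial likelihood: each posterior αⱼ = prior αⱼ + observed count nⱼ.
Posterior concentration: (74.69, 12.69, 45.69), total = 133.07.
P(next = A | data) = α_{A}/Σα = 0.5613.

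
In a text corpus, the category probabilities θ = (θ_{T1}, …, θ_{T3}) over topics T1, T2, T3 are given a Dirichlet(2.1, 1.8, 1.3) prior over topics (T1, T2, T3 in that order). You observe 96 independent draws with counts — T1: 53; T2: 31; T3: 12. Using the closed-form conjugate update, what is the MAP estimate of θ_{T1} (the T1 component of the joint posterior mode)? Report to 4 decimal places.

The Dirichlet prior is conjugate to the Multinomial likelihood: each posterior αⱼ = prior αⱼ + observed count nⱼ.
Posterior concentration: (55.1, 32.8, 13.3), total = 101.2.
Joint mode component: (α_{T1}−1)/(Σα−K) = 54.1/98.2 = 0.5509.

0.5509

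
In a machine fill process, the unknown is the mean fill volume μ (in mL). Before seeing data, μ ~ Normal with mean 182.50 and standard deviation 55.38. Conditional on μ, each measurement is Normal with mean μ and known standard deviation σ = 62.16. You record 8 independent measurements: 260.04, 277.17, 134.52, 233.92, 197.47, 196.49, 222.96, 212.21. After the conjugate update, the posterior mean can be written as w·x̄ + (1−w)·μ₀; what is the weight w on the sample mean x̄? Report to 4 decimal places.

0.8639

For Normal data with known variance σ², a Normal(μ₀, σ₀²) prior on μ is conjugate. Posterior precision = 1/σ₀² + n/σ²; posterior mean is the precision-weighted average of μ₀ and x̄.
σ₀² = 55.38² = 3066.9444, σ² = 62.16² = 3863.8656. Prior precision 1/σ₀² = 1/3066.9444; data precision n/σ² = 8/3863.8656.
w = (n/σ²)/(1/σ₀² + n/σ²) = n·σ₀²/(σ² + n·σ₀²) = 8·3066.9444/(3863.8656 + 8·3066.9444) = 24535.5552/28399.4208 = 0.8639.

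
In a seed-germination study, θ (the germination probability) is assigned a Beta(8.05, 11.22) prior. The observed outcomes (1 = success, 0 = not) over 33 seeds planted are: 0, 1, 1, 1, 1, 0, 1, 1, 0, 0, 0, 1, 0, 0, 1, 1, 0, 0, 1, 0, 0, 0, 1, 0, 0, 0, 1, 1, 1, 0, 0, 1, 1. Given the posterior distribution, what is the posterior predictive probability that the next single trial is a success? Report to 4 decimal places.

0.4601

The Beta prior is conjugate to a Binomial/Bernoulli likelihood; the update adds successes to α and failures to β.
Posterior: Beta(α+k, β+n−k) = Beta(8.05+16, 11.22+17) = Beta(24.05, 28.22).
For a single future Bernoulli trial, P(success | data) = α/(α+β) = 0.4601.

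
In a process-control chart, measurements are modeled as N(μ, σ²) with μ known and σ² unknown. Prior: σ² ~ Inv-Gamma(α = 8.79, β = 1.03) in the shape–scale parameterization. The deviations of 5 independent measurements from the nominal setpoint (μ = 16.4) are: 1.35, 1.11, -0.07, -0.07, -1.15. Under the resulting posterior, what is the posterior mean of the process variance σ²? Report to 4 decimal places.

0.3133

With known mean μ and an Inverse-Gamma(α, β) prior on σ², the Normal likelihood is conjugate: posterior is Inv-Gamma(α + n/2, β + Σ(xᵢ−μ)²/2).
Σ(xᵢ−μ)² = (1.35)² + (1.11)² + (-0.07)² + (-0.07)² + (-1.15)² = 4.3869.
Posterior: Inv-Gamma(8.79 + 5/2, 1.03 + 4.3869/2) = Inv-Gamma(11.29, 3.22345).
E[σ²|data] = β/(α−1) = 3.22345/10.29 = 0.3133.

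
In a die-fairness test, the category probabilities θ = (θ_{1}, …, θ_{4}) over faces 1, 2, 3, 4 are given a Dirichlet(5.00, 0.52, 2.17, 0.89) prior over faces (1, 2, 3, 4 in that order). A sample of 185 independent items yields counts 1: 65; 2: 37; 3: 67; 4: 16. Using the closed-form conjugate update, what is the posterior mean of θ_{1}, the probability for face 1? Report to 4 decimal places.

0.3616

The Dirichlet prior is conjugate to the Multinomial likelihood: each posterior αⱼ = prior αⱼ + observed count nⱼ.
Posterior concentration: (70.00, 37.52, 69.17, 16.89), total = 193.58.
E[θ_{1}|data] = α_{1}/Σα = 70.00/193.58 = 0.3616.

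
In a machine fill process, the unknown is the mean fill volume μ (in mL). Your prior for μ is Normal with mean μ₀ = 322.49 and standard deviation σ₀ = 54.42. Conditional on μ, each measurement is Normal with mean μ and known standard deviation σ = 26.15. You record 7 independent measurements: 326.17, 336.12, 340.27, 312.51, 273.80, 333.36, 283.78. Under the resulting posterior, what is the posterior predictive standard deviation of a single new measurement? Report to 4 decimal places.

For Normal data with known variance σ², a Normal(μ₀, σ₀²) prior on μ is conjugate. Posterior precision = 1/σ₀² + n/σ²; posterior mean is the precision-weighted average of μ₀ and x̄.
σ₀² = 54.42² = 2961.5364, σ² = 26.15² = 683.8225; σ² + n·σ₀² = 683.8225 + 7·2961.5364 = 21414.5773.
Posterior precision = 1/σ₀² + n/σ² = 1/2961.5364 + 7/683.8225 = (σ² + n·σ₀²)/(σ₀²σ²) = 21414.5773/(2961.5364·683.8225); posterior variance σₙ² = σ₀²σ²/(σ² + n·σ₀²) = 2961.5364·683.8225/21414.5773 = 94.569470.
Predictive variance for one new observation = σₙ² + σ² = 2961.5364·683.8225/21414.5773 + 683.8225 = σ²·(σ₀² + 21414.5773)/21414.5773 = 683.8225·24376.1137/21414.5773 = 778.391970; SD = √(683.8225·24376.1137/21414.5773) = 27.8997.

27.8997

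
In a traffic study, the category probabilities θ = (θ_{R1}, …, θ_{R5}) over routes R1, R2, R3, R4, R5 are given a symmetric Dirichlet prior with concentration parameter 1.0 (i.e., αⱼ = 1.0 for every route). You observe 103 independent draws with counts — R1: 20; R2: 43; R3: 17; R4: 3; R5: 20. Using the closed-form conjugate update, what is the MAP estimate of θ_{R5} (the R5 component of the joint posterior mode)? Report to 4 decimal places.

The Dirichlet prior is conjugate to the Multinomial likelihood: each posterior αⱼ = prior αⱼ + observed count nⱼ.
Posterior concentration: (21.0, 44.0, 18.0, 4.0, 21.0), total = 108.0.
Joint mode component: (α_{R5}−1)/(Σα−K) = 20.0/103.0 = 0.1942.

0.1942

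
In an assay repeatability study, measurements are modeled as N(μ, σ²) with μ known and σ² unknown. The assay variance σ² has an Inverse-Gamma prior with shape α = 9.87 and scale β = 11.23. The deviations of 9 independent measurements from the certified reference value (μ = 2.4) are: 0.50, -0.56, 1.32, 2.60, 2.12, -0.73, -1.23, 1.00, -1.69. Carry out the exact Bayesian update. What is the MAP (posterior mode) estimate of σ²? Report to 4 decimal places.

With known mean μ and an Inverse-Gamma(α, β) prior on σ², the Normal likelihood is conjugate: posterior is Inv-Gamma(α + n/2, β + Σ(xᵢ−μ)²/2).
Σ(xᵢ−μ)² = (0.50)² + (-0.56)² + (1.32)² + (2.60)² + (2.12)² + (-0.73)² + (-1.23)² + (1.00)² + (-1.69)² = 19.4623.
Posterior: Inv-Gamma(9.87 + 9/2, 11.23 + 19.4623/2) = Inv-Gamma(14.37, 20.96115).
Mode = β/(α+1) = 20.96115/15.37 = 1.3638.

1.3638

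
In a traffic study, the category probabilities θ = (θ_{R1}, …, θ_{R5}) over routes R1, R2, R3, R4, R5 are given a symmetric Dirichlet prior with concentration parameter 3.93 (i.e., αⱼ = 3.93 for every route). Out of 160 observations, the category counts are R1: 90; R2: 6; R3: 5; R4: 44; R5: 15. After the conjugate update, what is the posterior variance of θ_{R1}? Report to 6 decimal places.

0.001381

The Dirichlet prior is conjugate to the Multinomial likelihood: each posterior αⱼ = prior αⱼ + observed count nⱼ.
Posterior concentration: (93.93, 9.93, 8.93, 47.93, 18.93), total = 179.65.
Var[θ_j] = α_j(Σα−α_j)/((Σα)²(Σα+1)) = 93.93·85.72/(179.65²·180.65) = 0.001381.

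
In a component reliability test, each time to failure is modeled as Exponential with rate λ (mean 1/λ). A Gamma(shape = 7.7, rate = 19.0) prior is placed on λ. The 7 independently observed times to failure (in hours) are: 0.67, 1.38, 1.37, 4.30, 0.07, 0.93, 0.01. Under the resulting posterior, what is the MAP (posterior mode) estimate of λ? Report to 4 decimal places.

With a Gamma(shape α, rate β) prior on the exponential rate λ, the posterior after n observations with total T = Σxᵢ is Gamma(α+n, β+T).
Sum of observations T = 8.73 hours; n = 7.
Posterior: Gamma(7.7+7, 19.0+8.73) = Gamma(14.7, 27.73).
Mode = (α−1)/β = 0.4940.

0.4940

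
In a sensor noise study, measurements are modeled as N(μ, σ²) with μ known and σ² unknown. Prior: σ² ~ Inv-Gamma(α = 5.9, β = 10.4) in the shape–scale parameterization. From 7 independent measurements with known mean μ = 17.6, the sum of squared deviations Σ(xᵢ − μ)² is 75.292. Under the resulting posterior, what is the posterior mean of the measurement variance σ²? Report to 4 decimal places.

5.7198

With known mean μ and an Inverse-Gamma(α, β) prior on σ², the Normal likelihood is conjugate: posterior is Inv-Gamma(α + n/2, β + Σ(xᵢ−μ)²/2).
Posterior: Inv-Gamma(5.9 + 7/2, 10.4 + 75.292/2) = Inv-Gamma(9.40, 48.0460).
E[σ²|data] = β/(α−1) = 48.0460/8.40 = 5.7198.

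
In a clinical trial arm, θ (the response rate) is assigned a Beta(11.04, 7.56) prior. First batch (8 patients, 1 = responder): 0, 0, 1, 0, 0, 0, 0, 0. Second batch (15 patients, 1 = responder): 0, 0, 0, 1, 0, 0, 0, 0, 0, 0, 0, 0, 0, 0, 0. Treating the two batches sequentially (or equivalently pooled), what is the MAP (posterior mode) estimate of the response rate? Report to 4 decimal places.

0.3040

The Beta prior is conjugate to a Binomial/Bernoulli likelihood; the update adds successes to α and failures to β.
After batch 1: Beta(11.04+1, 7.56+7) = Beta(12.04, 14.56).
After batch 2: Beta(12.04+1, 14.56+14) = Beta(13.04, 28.56).
Mode of Beta(a,b) for a,b>1 is (a−1)/(a+b−2) = 12.04/39.60 = 0.3040.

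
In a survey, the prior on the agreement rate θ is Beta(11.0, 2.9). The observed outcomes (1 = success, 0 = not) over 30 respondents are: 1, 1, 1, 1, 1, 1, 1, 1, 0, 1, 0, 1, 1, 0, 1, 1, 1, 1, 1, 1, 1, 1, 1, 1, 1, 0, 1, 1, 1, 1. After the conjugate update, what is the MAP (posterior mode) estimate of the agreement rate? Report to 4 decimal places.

The Beta prior is conjugate to a Binomial/Bernoulli likelihood; the update adds successes to α and failures to β.
Posterior: Beta(α+k, β+n−k) = Beta(11.0+26, 2.9+4) = Beta(37.0, 6.9).
Mode of Beta(a,b) for a,b>1 is (a−1)/(a+b−2) = 36.0/41.9 = 0.8592.

0.8592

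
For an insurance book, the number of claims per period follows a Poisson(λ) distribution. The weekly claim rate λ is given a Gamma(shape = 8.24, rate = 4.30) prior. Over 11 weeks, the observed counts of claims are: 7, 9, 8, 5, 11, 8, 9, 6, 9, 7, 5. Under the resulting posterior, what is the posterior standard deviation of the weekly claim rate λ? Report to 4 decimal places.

With a Gamma(shape α, rate β) prior, the Poisson likelihood is conjugate: the posterior is Gamma(α + ΣXᵢ, β + n).
Sum of counts S = 84 over n = 11 weeks.
Posterior: Gamma(α+S, β+n) = Gamma(8.24+84, 4.30+11) = Gamma(92.24, 15.30).
SD = √α/β = √92.24/15.30 = 0.6277.

0.6277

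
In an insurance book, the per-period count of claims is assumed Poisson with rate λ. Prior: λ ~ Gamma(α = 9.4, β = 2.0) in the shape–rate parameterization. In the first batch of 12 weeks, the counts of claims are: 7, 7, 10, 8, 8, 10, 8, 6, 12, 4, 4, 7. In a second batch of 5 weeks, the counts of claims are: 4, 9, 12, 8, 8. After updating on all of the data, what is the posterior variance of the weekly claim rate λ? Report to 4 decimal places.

With a Gamma(shape α, rate β) prior, the Poisson likelihood is conjugate: the posterior is Gamma(α + ΣXᵢ, β + n).
Batch 1: sum of counts S = 91 over n = 12 weeks.
After batch 1: Gamma(α+S, β+n) = Gamma(9.4+91, 2.0+12) = Gamma(100.4, 14.0).
Batch 2: sum of counts S = 41 over n = 5 weeks.
After batch 2: Gamma(α+S, β+n) = Gamma(100.4+41, 14.0+5) = Gamma(141.4, 19.0).
Var = α/β² = 141.4/19.0² = 0.3917.

0.3917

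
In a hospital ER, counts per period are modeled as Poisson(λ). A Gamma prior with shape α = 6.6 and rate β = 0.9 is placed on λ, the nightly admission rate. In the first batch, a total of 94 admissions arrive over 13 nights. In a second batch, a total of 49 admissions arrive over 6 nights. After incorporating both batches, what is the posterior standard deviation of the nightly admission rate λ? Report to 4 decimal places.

0.6146

With a Gamma(shape α, rate β) prior, the Poisson likelihood is conjugate: the posterior is Gamma(α + ΣXᵢ, β + n).
After batch 1: Gamma(α+S, β+n) = Gamma(6.6+94, 0.9+13) = Gamma(100.6, 13.9).
After batch 2: Gamma(α+S, β+n) = Gamma(100.6+49, 13.9+6) = Gamma(149.6, 19.9).
SD = √α/β = √149.6/19.9 = 0.6146.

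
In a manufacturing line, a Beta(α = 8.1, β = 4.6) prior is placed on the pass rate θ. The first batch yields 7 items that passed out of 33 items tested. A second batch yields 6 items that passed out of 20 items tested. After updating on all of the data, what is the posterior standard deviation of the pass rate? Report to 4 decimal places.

The Beta prior is conjugate to a Binomial/Bernoulli likelihood; the update adds successes to α and failures to β.
After batch 1: Beta(8.1+7, 4.6+26) = Beta(15.1, 30.6).
After batch 2: Beta(15.1+6, 30.6+14) = Beta(21.1, 44.6).
Var = αβ/((α+β)²(α+β+1)) = 21.1·44.6/(65.7²·66.7) = 0.00326859; SD = √0.00326859 = 0.0572.

0.0572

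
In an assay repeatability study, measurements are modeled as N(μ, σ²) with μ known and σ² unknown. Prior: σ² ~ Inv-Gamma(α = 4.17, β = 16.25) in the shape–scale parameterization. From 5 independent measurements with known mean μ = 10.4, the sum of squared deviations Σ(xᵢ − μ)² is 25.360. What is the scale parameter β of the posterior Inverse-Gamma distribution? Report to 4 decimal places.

28.9300

With known mean μ and an Inverse-Gamma(α, β) prior on σ², the Normal likelihood is conjugate: posterior is Inv-Gamma(α + n/2, β + Σ(xᵢ−μ)²/2).
Posterior: Inv-Gamma(4.17 + 5/2, 16.25 + 25.360/2) = Inv-Gamma(6.67, 28.9300).
Posterior β = 28.9300.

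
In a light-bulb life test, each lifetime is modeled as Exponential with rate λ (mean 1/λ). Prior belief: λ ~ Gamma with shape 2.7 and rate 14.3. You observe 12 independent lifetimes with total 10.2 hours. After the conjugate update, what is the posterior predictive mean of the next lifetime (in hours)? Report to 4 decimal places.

With a Gamma(shape α, rate β) prior on the exponential rate λ, the posterior after n observations with total T = Σxᵢ is Gamma(α+n, β+T).
Posterior: Gamma(2.7+12, 14.3+10.2) = Gamma(14.7, 24.5).
The predictive distribution for the next observation is Lomax; its mean is β/(α−1) = 24.5/13.7 = 1.7883.

1.7883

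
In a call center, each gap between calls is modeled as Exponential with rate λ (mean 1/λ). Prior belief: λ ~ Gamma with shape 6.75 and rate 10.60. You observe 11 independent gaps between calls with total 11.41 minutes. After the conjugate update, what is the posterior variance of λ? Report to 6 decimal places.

0.036640

With a Gamma(shape α, rate β) prior on the exponential rate λ, the posterior after n observations with total T = Σxᵢ is Gamma(α+n, β+T).
Posterior: Gamma(6.75+11, 10.60+11.41) = Gamma(17.75, 22.01).
Var = α/β² = 0.036640.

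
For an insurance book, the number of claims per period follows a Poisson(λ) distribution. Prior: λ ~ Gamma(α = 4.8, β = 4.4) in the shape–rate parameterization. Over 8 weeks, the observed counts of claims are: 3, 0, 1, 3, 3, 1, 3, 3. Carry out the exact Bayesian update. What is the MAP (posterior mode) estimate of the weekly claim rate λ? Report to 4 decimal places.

With a Gamma(shape α, rate β) prior, the Poisson likelihood is conjugate: the posterior is Gamma(α + ΣXᵢ, β + n).
Sum of counts S = 17 over n = 8 weeks.
Posterior: Gamma(α+S, β+n) = Gamma(4.8+17, 4.4+8) = Gamma(21.8, 12.4).
Mode of Gamma(α,β) for α≥1 is (α−1)/β = 20.8/12.4 = 1.6774.

1.6774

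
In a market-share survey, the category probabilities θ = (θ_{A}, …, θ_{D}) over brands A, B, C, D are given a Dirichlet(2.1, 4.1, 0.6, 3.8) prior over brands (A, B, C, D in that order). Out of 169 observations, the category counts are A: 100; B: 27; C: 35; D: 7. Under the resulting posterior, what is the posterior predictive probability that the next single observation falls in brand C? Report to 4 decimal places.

0.1982

The Dirichlet prior is conjugate to the Multinomial likelihood: each posterior αⱼ = prior αⱼ + observed count nⱼ.
Posterior concentration: (102.1, 31.1, 35.6, 10.8), total = 179.6.
P(next = C | data) = α_{C}/Σα = 0.1982.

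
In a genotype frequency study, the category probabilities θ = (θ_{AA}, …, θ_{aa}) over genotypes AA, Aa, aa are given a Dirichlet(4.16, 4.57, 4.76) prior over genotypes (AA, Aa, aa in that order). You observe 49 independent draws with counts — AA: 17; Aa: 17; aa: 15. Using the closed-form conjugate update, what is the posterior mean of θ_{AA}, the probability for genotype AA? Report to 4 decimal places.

The Dirichlet prior is conjugate to the Multinomial likelihood: each posterior αⱼ = prior αⱼ + observed count nⱼ.
Posterior concentration: (21.16, 21.57, 19.76), total = 62.49.
E[θ_{AA}|data] = α_{AA}/Σα = 21.16/62.49 = 0.3386.

0.3386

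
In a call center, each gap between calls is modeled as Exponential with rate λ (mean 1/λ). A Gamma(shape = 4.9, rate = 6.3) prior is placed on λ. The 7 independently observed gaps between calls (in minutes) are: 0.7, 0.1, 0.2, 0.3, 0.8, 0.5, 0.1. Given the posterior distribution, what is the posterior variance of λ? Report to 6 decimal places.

0.146914

With a Gamma(shape α, rate β) prior on the exponential rate λ, the posterior after n observations with total T = Σxᵢ is Gamma(α+n, β+T).
Sum of observations T = 2.7 minutes; n = 7.
Posterior: Gamma(4.9+7, 6.3+2.7) = Gamma(11.9, 9.0).
Var = α/β² = 0.146914.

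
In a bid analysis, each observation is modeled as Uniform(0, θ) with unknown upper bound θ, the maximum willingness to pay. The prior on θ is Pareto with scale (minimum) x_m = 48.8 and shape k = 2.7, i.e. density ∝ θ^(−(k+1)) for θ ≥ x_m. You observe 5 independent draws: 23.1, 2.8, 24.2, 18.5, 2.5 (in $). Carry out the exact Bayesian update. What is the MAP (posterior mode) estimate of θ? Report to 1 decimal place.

A Pareto(scale x_m, shape k) prior on the upper bound θ of Uniform(0, θ) is conjugate: posterior is Pareto(max(x_m, max xᵢ), k + n).
Sample maximum = 24.2; prior scale x_m = 48.8 → posterior scale = max = 48.8.
Posterior shape = 2.7 + 5 = 7.7.
The Pareto density is decreasing on [x_m, ∞), so the mode is x_m = 48.8.

48.8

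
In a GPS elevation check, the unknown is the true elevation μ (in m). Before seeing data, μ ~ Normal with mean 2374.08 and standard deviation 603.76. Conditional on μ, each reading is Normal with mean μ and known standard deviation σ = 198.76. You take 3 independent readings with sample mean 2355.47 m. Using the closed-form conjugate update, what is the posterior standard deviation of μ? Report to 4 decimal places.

112.7359

For Normal data with known variance σ², a Normal(μ₀, σ₀²) prior on μ is conjugate. Posterior precision = 1/σ₀² + n/σ²; posterior mean is the precision-weighted average of μ₀ and x̄.
σ₀² = 603.76² = 364526.1376, σ² = 198.76² = 39505.5376; σ² + n·σ₀² = 39505.5376 + 3·364526.1376 = 1133083.9504.
Posterior precision = 1/σ₀² + n/σ² = 1/364526.1376 + 3/39505.5376 = (σ² + n·σ₀²)/(σ₀²σ²) = 1133083.9504/(364526.1376·39505.5376); posterior variance σₙ² = σ₀²σ²/(σ² + n·σ₀²) = 364526.1376·39505.5376/1133083.9504 = 12709.385770.
Posterior SD = √σₙ² = √(364526.1376·39505.5376/1133083.9504) = 112.7359.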